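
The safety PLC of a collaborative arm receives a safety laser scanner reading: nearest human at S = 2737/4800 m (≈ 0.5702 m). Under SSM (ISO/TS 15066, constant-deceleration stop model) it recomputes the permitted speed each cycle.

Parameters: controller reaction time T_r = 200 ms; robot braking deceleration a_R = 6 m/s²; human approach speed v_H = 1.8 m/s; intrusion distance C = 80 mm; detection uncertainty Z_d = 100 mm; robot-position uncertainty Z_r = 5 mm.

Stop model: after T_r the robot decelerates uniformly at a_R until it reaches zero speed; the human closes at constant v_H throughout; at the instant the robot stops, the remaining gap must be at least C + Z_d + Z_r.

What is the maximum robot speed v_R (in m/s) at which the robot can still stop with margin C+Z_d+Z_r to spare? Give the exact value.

v_R_max = 1/20 m/s = 0.0500 m/s

quadratic (1/12)·v² + (1/2)·v + (-121/4800) = 0
  disc = (1/2)² − 4·(1/12)·(-121/4800) = 3721/14400 ; √disc = 61/120
  v_R = (−(1/2) + 61/120) / (2·(1/12)) = 1/20 m/s
check:
braking lasts T_s = (1/20)/6 = 0.0083 s
robot covers v_R·T_r = 0.0500·0.2000 = 0.0100 m before braking
robot covers 0.0500·0.0083 − ½·6.0000·0.0083² = 0.0002 m while stopping
human closes 1.8000·0.2083 = 0.3750 m
margins: 0.0800+0.1000+0.0050 = 0.1850 m
sum ≈ 0.0100+0.0002+0.3750+0.1850 ≈ 0.5702 m = S ✓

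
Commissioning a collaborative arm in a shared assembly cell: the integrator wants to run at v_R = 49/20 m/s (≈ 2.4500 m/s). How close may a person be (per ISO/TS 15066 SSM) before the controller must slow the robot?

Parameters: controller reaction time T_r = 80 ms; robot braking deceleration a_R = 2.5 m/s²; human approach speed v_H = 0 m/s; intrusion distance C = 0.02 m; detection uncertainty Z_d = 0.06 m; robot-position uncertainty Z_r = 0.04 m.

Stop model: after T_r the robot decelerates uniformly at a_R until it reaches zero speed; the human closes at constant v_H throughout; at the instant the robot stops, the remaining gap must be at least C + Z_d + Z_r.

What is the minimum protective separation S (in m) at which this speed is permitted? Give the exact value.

S_min = 3033/2000 m = 1.5165 m

T_s = v_R/a_R = (49/20)/(5/2) = 0.9800 s
robot in T_r: 2.4500·0.0800 = 0.1960 m
braking distance = 2.4500²/(2·2.5000) = 1.2005 m
human closes 0.0000·1.0600 = 0.0000 m
margins: 0.0200+0.0600+0.0400 = 0.1200 m
S_min ≈ 0.1960+1.2005+0.0000+0.1200  ⇒  S_min = 3033/2000 m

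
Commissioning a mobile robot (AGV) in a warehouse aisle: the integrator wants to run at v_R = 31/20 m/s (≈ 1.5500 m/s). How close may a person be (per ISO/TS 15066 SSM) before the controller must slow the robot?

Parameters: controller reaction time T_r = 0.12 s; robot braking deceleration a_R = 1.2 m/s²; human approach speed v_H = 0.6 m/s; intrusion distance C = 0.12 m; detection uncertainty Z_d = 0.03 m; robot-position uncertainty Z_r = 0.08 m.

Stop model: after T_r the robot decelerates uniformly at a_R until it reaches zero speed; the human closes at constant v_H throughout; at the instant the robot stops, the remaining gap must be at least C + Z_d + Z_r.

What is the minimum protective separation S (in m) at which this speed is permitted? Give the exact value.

braking lasts T_s = (31/20)/(6/5) = 1.2917 s
robot covers v_R·T_r = 1.5500·0.1200 = 0.1860 m before braking
robot covers 1.5500·1.2917 − ½·1.2000·1.2917² = 1.0010 m while stopping
human over T_r+T_s: 0.6000·(0.1200+1.2917) = 0.8470 m
residual clearance needed = 0.1200+0.0300+0.0800 = 0.2300 m
S_min ≈ 0.1860+1.0010+0.8470+0.2300  ⇒  S_min = 54337/24000 m

S_min = 54337/24000 m = 2.2640 m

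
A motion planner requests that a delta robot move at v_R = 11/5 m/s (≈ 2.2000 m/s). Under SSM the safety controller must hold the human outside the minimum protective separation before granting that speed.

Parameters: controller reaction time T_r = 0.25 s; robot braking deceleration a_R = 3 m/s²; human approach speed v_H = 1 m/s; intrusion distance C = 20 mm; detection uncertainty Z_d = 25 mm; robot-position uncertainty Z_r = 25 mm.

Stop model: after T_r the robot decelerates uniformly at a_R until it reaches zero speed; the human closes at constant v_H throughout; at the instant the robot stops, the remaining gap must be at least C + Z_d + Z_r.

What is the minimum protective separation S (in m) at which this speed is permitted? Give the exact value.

braking lasts T_s = (11/5)/3 = 0.7333 s
robot in T_r: 2.2000·0.2500 = 0.5500 m
braking distance = 2.2000²/(2·3.0000) = 0.8067 m
person approaches 1.0000·(0.2500+0.7333) = 0.9833 m
margins: 0.0200+0.0250+0.0250 = 0.0700 m
S_min ≈ 0.5500+0.8067+0.9833+0.0700  ⇒  S_min = 241/100 m

S_min = 241/100 m = 2.4100 m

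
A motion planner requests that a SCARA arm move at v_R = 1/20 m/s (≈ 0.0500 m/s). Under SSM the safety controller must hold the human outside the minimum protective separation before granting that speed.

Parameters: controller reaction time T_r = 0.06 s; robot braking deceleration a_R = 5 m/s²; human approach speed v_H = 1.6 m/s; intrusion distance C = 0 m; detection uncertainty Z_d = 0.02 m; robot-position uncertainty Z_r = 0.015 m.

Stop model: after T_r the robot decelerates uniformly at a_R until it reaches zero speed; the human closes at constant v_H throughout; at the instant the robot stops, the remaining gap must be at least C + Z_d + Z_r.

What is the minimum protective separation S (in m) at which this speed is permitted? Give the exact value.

S_min = 601/4000 m = 0.1502 m

stop time T_s = (1/20)/5 = 0.0100 s
reaction-phase robot travel = 0.0500·0.0600 = 0.0030 m
robot covers 0.0500·0.0100 − ½·5.0000·0.0100² = 0.0003 m while stopping
human over T_r+T_s: 1.6000·(0.0600+0.0100) = 0.1120 m
margins: 0.0000+0.0200+0.0150 = 0.0350 m
S_min ≈ 0.0030+0.0003+0.1120+0.0350  ⇒  S_min = 601/4000 m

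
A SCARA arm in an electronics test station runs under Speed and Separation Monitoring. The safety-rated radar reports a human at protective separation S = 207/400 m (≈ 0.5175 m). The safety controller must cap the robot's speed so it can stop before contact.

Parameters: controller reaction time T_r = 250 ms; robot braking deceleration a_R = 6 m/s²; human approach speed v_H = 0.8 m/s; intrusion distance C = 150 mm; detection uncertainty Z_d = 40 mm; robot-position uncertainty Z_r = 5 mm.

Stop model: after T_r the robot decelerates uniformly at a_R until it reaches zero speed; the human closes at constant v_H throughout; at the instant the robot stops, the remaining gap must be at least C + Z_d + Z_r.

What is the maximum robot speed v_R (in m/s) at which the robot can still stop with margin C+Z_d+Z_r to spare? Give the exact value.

v_R_max = 3/10 m/s = 0.3000 m/s

at the boundary: (1/12)·v² + (23/60)·v + (-49/400) = 0
  disc = (23/60)² − 4·(1/12)·(-49/400) = 169/900 ; √disc = 13/30
  v_R = (−(23/60) + 13/30) / (2·(1/12)) = 3/10 m/s
check:
T_s = v_R/a_R = (3/10)/6 = 0.0500 s
reaction-phase robot travel = 0.3000·0.2500 = 0.0750 m
robot covers 0.3000·0.0500 − ½·6.0000·0.0500² = 0.0075 m while stopping
human closes 0.8000·0.3000 = 0.2400 m
residual clearance needed = 0.1500+0.0400+0.0050 = 0.1950 m
sum ≈ 0.0750+0.0075+0.2400+0.1950 ≈ 0.5175 m = S ✓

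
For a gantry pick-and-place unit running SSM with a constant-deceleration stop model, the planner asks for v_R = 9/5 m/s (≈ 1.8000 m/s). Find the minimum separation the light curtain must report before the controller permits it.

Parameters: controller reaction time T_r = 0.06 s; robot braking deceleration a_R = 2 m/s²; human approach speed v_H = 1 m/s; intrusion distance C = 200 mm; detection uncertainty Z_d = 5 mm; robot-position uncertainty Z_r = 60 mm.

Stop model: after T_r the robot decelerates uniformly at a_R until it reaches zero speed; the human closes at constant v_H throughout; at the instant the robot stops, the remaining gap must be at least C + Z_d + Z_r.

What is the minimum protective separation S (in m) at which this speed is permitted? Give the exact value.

T_s = v_R/a_R = (9/5)/2 = 0.9000 s
reaction-phase robot travel = 1.8000·0.0600 = 0.1080 m
robot under decel: 1.8000²/(2·2.0000) = 0.8100 m
human over T_r+T_s: 1.0000·(0.0600+0.9000) = 0.9600 m
C+Z_d+Z_r = 0.2000+0.0050+0.0600 = 0.2650 m
S_min ≈ 0.1080+0.8100+0.9600+0.2650  ⇒  S_min = 2143/1000 m

S_min = 2143/1000 m = 2.1430 m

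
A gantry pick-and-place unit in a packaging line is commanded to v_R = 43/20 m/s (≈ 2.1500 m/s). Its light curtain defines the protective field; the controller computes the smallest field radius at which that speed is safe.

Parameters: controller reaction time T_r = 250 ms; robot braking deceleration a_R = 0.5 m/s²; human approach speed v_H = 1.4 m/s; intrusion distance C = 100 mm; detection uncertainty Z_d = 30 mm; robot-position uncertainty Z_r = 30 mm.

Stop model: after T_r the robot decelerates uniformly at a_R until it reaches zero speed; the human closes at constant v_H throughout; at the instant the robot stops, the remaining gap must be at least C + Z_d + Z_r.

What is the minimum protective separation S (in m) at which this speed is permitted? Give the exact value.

S_min = 1169/100 m = 11.6900 m

stop time T_s = (43/20)/(1/2) = 4.3000 s
robot covers v_R·T_r = 2.1500·0.2500 = 0.5375 m before braking
robot under decel: 2.1500²/(2·0.5000) = 4.6225 m
person approaches 1.4000·(0.2500+4.3000) = 6.3700 m
residual clearance needed = 0.1000+0.0300+0.0300 = 0.1600 m
S_min ≈ 0.5375+4.6225+6.3700+0.1600  ⇒  S_min = 1169/100 m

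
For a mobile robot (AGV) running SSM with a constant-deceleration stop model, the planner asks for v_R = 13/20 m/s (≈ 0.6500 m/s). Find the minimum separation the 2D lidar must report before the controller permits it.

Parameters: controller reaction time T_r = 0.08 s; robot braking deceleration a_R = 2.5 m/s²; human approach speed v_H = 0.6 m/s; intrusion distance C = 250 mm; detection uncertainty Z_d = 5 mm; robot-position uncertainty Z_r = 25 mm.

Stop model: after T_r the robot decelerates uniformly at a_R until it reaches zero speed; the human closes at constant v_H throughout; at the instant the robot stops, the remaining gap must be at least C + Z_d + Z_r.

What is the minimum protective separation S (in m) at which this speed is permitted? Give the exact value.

stop time T_s = (13/20)/(5/2) = 0.2600 s
robot covers v_R·T_r = 0.6500·0.0800 = 0.0520 m before braking
robot under decel: 0.6500²/(2·2.5000) = 0.0845 m
person approaches 0.6000·(0.0800+0.2600) = 0.2040 m
margins: 0.2500+0.0050+0.0250 = 0.2800 m
S_min ≈ 0.0520+0.0845+0.2040+0.2800  ⇒  S_min = 1241/2000 m

S_min = 1241/2000 m = 0.6205 m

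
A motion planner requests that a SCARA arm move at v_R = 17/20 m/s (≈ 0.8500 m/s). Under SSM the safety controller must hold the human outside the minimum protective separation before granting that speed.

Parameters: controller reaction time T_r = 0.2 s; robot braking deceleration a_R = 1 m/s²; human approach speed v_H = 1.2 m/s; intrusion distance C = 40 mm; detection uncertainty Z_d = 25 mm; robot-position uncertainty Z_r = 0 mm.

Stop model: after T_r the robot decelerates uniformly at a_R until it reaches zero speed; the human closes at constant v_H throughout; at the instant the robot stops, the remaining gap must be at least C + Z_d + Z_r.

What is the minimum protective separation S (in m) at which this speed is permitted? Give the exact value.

T_s = v_R/a_R = (17/20)/1 = 0.8500 s
reaction-phase robot travel = 0.8500·0.2000 = 0.1700 m
braking distance = 0.8500²/(2·1.0000) = 0.3613 m
person approaches 1.2000·(0.2000+0.8500) = 1.2600 m
C+Z_d+Z_r = 0.0400+0.0250+0.0000 = 0.0650 m
S_min ≈ 0.1700+0.3613+1.2600+0.0650  ⇒  S_min = 297/160 m

S_min = 297/160 m = 1.8562 m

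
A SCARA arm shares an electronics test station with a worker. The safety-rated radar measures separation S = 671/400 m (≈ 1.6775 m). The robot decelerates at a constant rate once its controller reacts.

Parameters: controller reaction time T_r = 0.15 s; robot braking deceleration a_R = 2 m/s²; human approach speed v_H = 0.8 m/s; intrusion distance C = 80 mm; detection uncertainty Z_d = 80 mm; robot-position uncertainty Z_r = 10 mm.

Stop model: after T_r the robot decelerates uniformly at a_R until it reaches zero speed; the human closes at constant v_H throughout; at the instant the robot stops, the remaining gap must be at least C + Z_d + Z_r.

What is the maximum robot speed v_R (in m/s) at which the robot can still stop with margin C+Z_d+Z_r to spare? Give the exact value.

collect terms ⇒ (1/4)·v_R² + (11/20)·v_R + (-111/80) = 0
  disc = (11/20)² − 4·(1/4)·(-111/80) = 169/100 ; √disc = 13/10
  v_R = (−(11/20) + 13/10) / (2·(1/4)) = 3/2 m/s
check:
braking lasts T_s = (3/2)/2 = 0.7500 s
robot covers v_R·T_r = 1.5000·0.1500 = 0.2250 m before braking
braking distance = 1.5000²/(2·2.0000) = 0.5625 m
human closes 0.8000·0.9000 = 0.7200 m
margins: 0.0800+0.0800+0.0100 = 0.1700 m
sum ≈ 0.2250+0.5625+0.7200+0.1700 ≈ 1.6775 m = S ✓

v_R_max = 3/2 m/s = 1.5000 m/s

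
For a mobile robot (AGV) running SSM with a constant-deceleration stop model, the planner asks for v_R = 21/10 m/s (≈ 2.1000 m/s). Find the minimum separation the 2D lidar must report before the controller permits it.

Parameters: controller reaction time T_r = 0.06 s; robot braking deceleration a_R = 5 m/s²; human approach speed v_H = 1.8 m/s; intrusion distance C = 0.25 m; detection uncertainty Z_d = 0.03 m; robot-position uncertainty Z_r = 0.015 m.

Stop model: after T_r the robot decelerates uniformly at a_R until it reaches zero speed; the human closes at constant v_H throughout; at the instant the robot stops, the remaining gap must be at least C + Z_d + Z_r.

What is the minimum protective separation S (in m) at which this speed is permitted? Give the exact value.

braking lasts T_s = (21/10)/5 = 0.4200 s
robot covers v_R·T_r = 2.1000·0.0600 = 0.1260 m before braking
braking distance = 2.1000²/(2·5.0000) = 0.4410 m
human closes 1.8000·0.4800 = 0.8640 m
residual clearance needed = 0.2500+0.0300+0.0150 = 0.2950 m
S_min ≈ 0.1260+0.4410+0.8640+0.2950  ⇒  S_min = 863/500 m

S_min = 863/500 m = 1.7260 m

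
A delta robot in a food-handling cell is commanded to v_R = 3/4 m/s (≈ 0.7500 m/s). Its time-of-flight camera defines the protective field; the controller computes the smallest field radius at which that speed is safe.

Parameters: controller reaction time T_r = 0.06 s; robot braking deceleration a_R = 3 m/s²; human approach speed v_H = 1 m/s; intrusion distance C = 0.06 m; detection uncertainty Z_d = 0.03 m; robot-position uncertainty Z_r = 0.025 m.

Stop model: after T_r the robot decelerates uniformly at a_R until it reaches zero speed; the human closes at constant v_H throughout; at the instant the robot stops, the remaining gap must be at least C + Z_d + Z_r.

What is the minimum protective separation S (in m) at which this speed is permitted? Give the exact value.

T_s = v_R/a_R = (3/4)/3 = 0.2500 s
reaction-phase robot travel = 0.7500·0.0600 = 0.0450 m
braking distance = 0.7500²/(2·3.0000) = 0.0938 m
person approaches 1.0000·(0.0600+0.2500) = 0.3100 m
residual clearance needed = 0.0600+0.0300+0.0250 = 0.1150 m
S_min ≈ 0.0450+0.0938+0.3100+0.1150  ⇒  S_min = 451/800 m

S_min = 451/800 m = 0.5637 m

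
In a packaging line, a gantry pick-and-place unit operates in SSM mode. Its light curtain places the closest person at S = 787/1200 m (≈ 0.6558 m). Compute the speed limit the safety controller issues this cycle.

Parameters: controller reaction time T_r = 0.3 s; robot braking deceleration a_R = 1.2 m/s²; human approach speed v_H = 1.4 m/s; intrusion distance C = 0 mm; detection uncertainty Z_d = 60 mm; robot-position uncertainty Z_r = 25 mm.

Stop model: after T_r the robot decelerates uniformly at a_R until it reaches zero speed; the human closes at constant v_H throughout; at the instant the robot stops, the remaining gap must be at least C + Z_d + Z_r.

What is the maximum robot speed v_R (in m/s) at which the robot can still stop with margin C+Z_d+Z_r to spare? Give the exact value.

v_R_max = 1/10 m/s = 0.1000 m/s

collect terms ⇒ (5/12)·v_R² + (22/15)·v_R + (-181/1200) = 0
  disc = (22/15)² − 4·(5/12)·(-181/1200) = 961/400 ; √disc = 31/20
  v_R = (−(22/15) + 31/20) / (2·(5/12)) = 1/10 m/s
check:
stop time T_s = (1/10)/(6/5) = 0.0833 s
reaction-phase robot travel = 0.1000·0.3000 = 0.0300 m
robot covers 0.1000·0.0833 − ½·1.2000·0.0833² = 0.0042 m while stopping
human over T_r+T_s: 1.4000·(0.3000+0.0833) = 0.5367 m
residual clearance needed = 0.0000+0.0600+0.0250 = 0.0850 m
sum ≈ 0.0300+0.0042+0.5367+0.0850 ≈ 0.6558 m = S ✓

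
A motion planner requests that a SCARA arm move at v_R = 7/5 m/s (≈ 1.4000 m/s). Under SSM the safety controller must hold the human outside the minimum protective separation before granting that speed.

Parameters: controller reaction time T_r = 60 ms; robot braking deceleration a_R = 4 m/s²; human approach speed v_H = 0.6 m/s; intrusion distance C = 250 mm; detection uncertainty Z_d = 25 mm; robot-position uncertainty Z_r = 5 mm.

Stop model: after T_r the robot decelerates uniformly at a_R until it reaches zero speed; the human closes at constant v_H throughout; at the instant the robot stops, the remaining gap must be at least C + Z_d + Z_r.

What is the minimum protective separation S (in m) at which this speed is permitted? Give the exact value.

braking lasts T_s = (7/5)/4 = 0.3500 s
robot in T_r: 1.4000·0.0600 = 0.0840 m
braking distance = 1.4000²/(2·4.0000) = 0.2450 m
person approaches 0.6000·(0.0600+0.3500) = 0.2460 m
margins: 0.2500+0.0250+0.0050 = 0.2800 m
S_min ≈ 0.0840+0.2450+0.2460+0.2800  ⇒  S_min = 171/200 m

S_min = 171/200 m = 0.8550 m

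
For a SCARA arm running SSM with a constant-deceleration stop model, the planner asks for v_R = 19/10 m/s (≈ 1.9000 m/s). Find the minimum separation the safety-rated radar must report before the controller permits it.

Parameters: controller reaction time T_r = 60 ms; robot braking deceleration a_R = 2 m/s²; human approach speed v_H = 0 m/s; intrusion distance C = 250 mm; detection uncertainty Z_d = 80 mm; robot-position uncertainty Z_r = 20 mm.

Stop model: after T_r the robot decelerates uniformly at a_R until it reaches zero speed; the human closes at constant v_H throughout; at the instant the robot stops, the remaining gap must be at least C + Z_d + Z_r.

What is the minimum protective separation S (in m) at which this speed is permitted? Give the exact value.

S_min = 2733/2000 m = 1.3665 m

stop time T_s = (19/10)/2 = 0.9500 s
robot covers v_R·T_r = 1.9000·0.0600 = 0.1140 m before braking
robot covers 1.9000·0.9500 − ½·2.0000·0.9500² = 0.9025 m while stopping
human closes 0.0000·1.0100 = 0.0000 m
margins: 0.2500+0.0800+0.0200 = 0.3500 m
S_min ≈ 0.1140+0.9025+0.0000+0.3500  ⇒  S_min = 2733/2000 m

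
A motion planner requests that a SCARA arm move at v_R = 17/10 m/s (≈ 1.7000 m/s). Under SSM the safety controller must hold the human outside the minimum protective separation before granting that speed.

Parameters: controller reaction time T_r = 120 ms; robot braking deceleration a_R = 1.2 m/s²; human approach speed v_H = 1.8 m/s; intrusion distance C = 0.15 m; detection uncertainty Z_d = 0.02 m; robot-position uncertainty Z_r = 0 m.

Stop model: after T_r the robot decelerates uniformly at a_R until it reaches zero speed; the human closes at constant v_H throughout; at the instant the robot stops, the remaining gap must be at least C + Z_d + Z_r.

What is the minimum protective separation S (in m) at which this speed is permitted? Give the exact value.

stop time T_s = (17/10)/(6/5) = 1.4167 s
reaction-phase robot travel = 1.7000·0.1200 = 0.2040 m
robot under decel: 1.7000²/(2·1.2000) = 1.2042 m
person approaches 1.8000·(0.1200+1.4167) = 2.7660 m
residual clearance needed = 0.1500+0.0200+0.0000 = 0.1700 m
S_min ≈ 0.2040+1.2042+2.7660+0.1700  ⇒  S_min = 5213/1200 m

S_min = 5213/1200 m = 4.3442 m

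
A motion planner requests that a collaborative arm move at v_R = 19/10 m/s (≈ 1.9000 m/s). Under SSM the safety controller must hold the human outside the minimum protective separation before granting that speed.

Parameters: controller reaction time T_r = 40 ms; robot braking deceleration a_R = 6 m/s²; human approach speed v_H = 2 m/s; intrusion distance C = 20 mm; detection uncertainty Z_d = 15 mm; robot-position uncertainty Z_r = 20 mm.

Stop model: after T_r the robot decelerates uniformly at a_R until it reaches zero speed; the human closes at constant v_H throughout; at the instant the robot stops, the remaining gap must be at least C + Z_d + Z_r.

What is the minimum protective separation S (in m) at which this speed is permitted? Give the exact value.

braking lasts T_s = (19/10)/6 = 0.3167 s
robot covers v_R·T_r = 1.9000·0.0400 = 0.0760 m before braking
robot under decel: 1.9000²/(2·6.0000) = 0.3008 m
human closes 2.0000·0.3567 = 0.7133 m
C+Z_d+Z_r = 0.0200+0.0150+0.0200 = 0.0550 m
S_min ≈ 0.0760+0.3008+0.7133+0.0550  ⇒  S_min = 6871/6000 m

S_min = 6871/6000 m = 1.1452 m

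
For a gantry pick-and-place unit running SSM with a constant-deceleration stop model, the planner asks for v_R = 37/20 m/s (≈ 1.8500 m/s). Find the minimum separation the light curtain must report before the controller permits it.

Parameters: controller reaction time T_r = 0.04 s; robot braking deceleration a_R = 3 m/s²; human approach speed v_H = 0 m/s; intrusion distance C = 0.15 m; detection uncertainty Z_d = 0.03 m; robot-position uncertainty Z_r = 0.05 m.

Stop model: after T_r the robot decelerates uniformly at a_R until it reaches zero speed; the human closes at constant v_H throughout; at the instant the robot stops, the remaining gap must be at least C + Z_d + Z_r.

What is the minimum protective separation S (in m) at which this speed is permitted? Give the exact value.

braking lasts T_s = (37/20)/3 = 0.6167 s
robot covers v_R·T_r = 1.8500·0.0400 = 0.0740 m before braking
braking distance = 1.8500²/(2·3.0000) = 0.5704 m
person approaches 0.0000·(0.0400+0.6167) = 0.0000 m
margins: 0.1500+0.0300+0.0500 = 0.2300 m
S_min ≈ 0.0740+0.5704+0.0000+0.2300  ⇒  S_min = 10493/12000 m

S_min = 10493/12000 m = 0.8744 m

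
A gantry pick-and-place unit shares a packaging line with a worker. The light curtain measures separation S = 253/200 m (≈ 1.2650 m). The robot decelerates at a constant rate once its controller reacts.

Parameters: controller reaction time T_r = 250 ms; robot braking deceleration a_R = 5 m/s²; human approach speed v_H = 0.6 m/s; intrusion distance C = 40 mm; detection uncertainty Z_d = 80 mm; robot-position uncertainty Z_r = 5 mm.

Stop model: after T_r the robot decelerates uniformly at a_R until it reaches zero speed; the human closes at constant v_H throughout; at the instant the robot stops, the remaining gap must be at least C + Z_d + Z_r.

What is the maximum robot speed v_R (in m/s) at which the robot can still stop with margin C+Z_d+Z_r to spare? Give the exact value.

at the boundary: (1/10)·v² + (37/100)·v + (-99/100) = 0
  disc = (37/100)² − 4·(1/10)·(-99/100) = 5329/10000 ; √disc = 73/100
  v_R = (−(37/100) + 73/100) / (2·(1/10)) = 9/5 m/s
check:
stop time T_s = (9/5)/5 = 0.3600 s
reaction-phase robot travel = 1.8000·0.2500 = 0.4500 m
braking distance = 1.8000²/(2·5.0000) = 0.3240 m
human closes 0.6000·0.6100 = 0.3660 m
margins: 0.0400+0.0800+0.0050 = 0.1250 m
sum ≈ 0.4500+0.3240+0.3660+0.1250 ≈ 1.2650 m = S ✓

v_R_max = 9/5 m/s = 1.8000 m/s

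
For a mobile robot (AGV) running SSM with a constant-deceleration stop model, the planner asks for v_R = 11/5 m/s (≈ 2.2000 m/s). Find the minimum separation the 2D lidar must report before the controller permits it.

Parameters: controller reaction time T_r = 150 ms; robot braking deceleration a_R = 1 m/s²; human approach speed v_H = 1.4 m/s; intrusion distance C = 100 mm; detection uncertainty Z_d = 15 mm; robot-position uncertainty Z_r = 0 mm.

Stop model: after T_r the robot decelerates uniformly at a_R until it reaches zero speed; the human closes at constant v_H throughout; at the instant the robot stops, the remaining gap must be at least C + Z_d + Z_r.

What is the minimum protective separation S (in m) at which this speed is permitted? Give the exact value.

S_min = 1231/200 m = 6.1550 m

braking lasts T_s = (11/5)/1 = 2.2000 s
reaction-phase robot travel = 2.2000·0.1500 = 0.3300 m
braking distance = 2.2000²/(2·1.0000) = 2.4200 m
human closes 1.4000·2.3500 = 3.2900 m
margins: 0.1000+0.0150+0.0000 = 0.1150 m
S_min ≈ 0.3300+2.4200+3.2900+0.1150  ⇒  S_min = 1231/200 m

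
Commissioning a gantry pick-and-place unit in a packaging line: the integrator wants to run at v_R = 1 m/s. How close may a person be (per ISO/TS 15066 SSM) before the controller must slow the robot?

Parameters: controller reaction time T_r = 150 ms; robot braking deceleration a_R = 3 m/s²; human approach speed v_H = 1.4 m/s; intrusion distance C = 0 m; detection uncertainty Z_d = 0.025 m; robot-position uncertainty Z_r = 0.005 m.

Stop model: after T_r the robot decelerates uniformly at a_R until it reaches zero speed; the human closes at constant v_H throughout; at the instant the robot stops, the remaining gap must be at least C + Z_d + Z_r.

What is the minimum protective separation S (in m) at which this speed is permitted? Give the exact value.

S_min = 307/300 m = 1.0233 m

T_s = v_R/a_R = 1/3 = 0.3333 s
reaction-phase robot travel = 1.0000·0.1500 = 0.1500 m
braking distance = 1.0000²/(2·3.0000) = 0.1667 m
human closes 1.4000·0.4833 = 0.6767 m
margins: 0.0000+0.0250+0.0050 = 0.0300 m
S_min ≈ 0.1500+0.1667+0.6767+0.0300  ⇒  S_min = 307/300 m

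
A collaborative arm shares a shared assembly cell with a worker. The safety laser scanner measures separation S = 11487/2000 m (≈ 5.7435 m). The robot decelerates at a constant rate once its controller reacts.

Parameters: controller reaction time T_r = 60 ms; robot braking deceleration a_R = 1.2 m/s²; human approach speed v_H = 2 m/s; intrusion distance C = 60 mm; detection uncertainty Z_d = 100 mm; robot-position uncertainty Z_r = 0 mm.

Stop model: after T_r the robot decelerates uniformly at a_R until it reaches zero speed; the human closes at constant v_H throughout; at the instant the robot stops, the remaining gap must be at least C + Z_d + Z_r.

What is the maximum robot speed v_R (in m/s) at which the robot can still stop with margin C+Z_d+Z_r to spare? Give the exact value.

v_R_max = 21/10 m/s = 2.1000 m/s

collect terms ⇒ (5/12)·v_R² + (259/150)·v_R + (-10927/2000) = 0
  disc = (259/150)² − 4·(5/12)·(-10927/2000) = 1087849/90000 ; √disc = 1043/300
  v_R = (−(259/150) + 1043/300) / (2·(5/12)) = 21/10 m/s
check:
braking lasts T_s = (21/10)/(6/5) = 1.7500 s
robot covers v_R·T_r = 2.1000·0.0600 = 0.1260 m before braking
robot covers 2.1000·1.7500 − ½·1.2000·1.7500² = 1.8375 m while stopping
human over T_r+T_s: 2.0000·(0.0600+1.7500) = 3.6200 m
margins: 0.0600+0.1000+0.0000 = 0.1600 m
sum ≈ 0.1260+1.8375+3.6200+0.1600 ≈ 5.7435 m = S ✓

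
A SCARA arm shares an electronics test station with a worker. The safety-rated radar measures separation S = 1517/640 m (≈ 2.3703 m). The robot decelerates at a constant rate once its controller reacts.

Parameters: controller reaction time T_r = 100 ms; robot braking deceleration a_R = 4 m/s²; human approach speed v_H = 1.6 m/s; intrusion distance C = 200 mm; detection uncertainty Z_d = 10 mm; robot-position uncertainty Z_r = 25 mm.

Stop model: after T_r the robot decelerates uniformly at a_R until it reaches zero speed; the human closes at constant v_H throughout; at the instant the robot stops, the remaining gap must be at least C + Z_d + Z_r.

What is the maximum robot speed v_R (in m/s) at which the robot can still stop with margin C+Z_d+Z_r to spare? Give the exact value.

v_R_max = 49/20 m/s = 2.4500 m/s

at the boundary: (1/8)·v² + (1/2)·v + (-6321/3200) = 0
  disc = (1/2)² − 4·(1/8)·(-6321/3200) = 7921/6400 ; √disc = 89/80
  v_R = (−(1/2) + 89/80) / (2·(1/8)) = 49/20 m/s
check:
braking lasts T_s = (49/20)/4 = 0.6125 s
robot covers v_R·T_r = 2.4500·0.1000 = 0.2450 m before braking
braking distance = 2.4500²/(2·4.0000) = 0.7503 m
human over T_r+T_s: 1.6000·(0.1000+0.6125) = 1.1400 m
margins: 0.2000+0.0100+0.0250 = 0.2350 m
sum ≈ 0.2450+0.7503+1.1400+0.2350 ≈ 2.3703 m = S ✓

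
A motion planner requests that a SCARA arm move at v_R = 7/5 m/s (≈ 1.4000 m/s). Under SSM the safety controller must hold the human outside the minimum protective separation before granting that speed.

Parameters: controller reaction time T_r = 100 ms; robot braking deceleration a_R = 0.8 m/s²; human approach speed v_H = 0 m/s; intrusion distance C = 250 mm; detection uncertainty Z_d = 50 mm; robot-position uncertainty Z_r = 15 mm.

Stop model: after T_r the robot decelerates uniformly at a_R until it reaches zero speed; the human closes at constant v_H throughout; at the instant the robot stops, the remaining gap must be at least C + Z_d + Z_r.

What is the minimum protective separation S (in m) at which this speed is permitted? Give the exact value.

S_min = 42/25 m = 1.6800 m

stop time T_s = (7/5)/(4/5) = 1.7500 s
robot covers v_R·T_r = 1.4000·0.1000 = 0.1400 m before braking
robot covers 1.4000·1.7500 − ½·0.8000·1.7500² = 1.2250 m while stopping
person approaches 0.0000·(0.1000+1.7500) = 0.0000 m
residual clearance needed = 0.2500+0.0500+0.0150 = 0.3150 m
S_min ≈ 0.1400+1.2250+0.0000+0.3150  ⇒  S_min = 42/25 m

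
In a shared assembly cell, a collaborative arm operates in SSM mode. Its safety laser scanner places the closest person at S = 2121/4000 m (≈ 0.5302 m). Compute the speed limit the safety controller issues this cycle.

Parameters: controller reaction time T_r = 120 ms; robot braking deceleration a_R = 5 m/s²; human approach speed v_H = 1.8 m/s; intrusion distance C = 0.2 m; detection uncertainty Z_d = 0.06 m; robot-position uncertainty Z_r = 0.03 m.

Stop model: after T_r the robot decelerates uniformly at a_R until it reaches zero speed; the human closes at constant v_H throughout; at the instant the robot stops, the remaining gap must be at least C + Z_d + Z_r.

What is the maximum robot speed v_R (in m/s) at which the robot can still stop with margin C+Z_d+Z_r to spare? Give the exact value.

v_R_max = 1/20 m/s = 0.0500 m/s

at the boundary: (1/10)·v² + (12/25)·v + (-97/4000) = 0
  disc = (12/25)² − 4·(1/10)·(-97/4000) = 2401/10000 ; √disc = 49/100
  v_R = (−(12/25) + 49/100) / (2·(1/10)) = 1/20 m/s
check:
braking lasts T_s = (1/20)/5 = 0.0100 s
reaction-phase robot travel = 0.0500·0.1200 = 0.0060 m
robot covers 0.0500·0.0100 − ½·5.0000·0.0100² = 0.0003 m while stopping
human closes 1.8000·0.1300 = 0.2340 m
margins: 0.2000+0.0600+0.0300 = 0.2900 m
sum ≈ 0.0060+0.0003+0.2340+0.2900 ≈ 0.5302 m = S ✓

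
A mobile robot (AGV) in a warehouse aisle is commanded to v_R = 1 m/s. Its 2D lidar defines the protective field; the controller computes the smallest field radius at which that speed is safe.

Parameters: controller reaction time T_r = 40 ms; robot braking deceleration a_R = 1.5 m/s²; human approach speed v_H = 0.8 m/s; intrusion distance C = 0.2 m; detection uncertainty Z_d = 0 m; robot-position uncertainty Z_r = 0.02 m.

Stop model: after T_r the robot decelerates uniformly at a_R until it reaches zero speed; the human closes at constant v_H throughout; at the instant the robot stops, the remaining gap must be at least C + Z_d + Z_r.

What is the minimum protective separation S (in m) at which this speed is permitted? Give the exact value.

S_min = 869/750 m = 1.1587 m

T_s = v_R/a_R = 1/(3/2) = 0.6667 s
robot covers v_R·T_r = 1.0000·0.0400 = 0.0400 m before braking
robot covers 1.0000·0.6667 − ½·1.5000·0.6667² = 0.3333 m while stopping
person approaches 0.8000·(0.0400+0.6667) = 0.5653 m
residual clearance needed = 0.2000+0.0000+0.0200 = 0.2200 m
S_min ≈ 0.0400+0.3333+0.5653+0.2200  ⇒  S_min = 869/750 m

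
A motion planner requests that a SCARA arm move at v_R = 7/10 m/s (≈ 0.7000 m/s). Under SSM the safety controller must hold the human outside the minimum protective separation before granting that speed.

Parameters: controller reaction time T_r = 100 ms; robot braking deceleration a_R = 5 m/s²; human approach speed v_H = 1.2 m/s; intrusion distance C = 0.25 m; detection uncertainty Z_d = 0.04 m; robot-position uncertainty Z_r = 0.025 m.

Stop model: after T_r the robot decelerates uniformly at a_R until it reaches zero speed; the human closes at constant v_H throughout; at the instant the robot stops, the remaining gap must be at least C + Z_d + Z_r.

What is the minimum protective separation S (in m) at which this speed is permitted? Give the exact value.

S_min = 361/500 m = 0.7220 m

braking lasts T_s = (7/10)/5 = 0.1400 s
robot in T_r: 0.7000·0.1000 = 0.0700 m
braking distance = 0.7000²/(2·5.0000) = 0.0490 m
person approaches 1.2000·(0.1000+0.1400) = 0.2880 m
margins: 0.2500+0.0400+0.0250 = 0.3150 m
S_min ≈ 0.0700+0.0490+0.2880+0.3150  ⇒  S_min = 361/500 m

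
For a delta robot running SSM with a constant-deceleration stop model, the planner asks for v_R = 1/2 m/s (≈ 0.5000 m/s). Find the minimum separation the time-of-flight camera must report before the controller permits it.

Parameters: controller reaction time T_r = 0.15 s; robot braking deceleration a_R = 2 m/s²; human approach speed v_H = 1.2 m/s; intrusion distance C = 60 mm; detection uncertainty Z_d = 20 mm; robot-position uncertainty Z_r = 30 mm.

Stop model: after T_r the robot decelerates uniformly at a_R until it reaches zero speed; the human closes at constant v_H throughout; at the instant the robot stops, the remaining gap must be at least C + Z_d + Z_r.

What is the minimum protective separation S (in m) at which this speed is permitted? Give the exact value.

S_min = 291/400 m = 0.7275 m

stop time T_s = (1/2)/2 = 0.2500 s
robot covers v_R·T_r = 0.5000·0.1500 = 0.0750 m before braking
robot under decel: 0.5000²/(2·2.0000) = 0.0625 m
human over T_r+T_s: 1.2000·(0.1500+0.2500) = 0.4800 m
C+Z_d+Z_r = 0.0600+0.0200+0.0300 = 0.1100 m
S_min ≈ 0.0750+0.0625+0.4800+0.1100  ⇒  S_min = 291/400 m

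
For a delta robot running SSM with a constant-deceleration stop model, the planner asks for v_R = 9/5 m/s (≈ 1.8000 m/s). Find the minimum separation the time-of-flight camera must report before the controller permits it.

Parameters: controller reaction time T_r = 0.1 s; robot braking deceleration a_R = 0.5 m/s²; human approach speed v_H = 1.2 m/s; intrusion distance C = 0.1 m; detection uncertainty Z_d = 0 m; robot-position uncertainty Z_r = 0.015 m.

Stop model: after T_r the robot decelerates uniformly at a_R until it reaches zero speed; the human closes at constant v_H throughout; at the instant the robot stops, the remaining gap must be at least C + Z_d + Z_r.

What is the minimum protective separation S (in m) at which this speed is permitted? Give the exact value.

S_min = 319/40 m = 7.9750 m

stop time T_s = (9/5)/(1/2) = 3.6000 s
robot covers v_R·T_r = 1.8000·0.1000 = 0.1800 m before braking
braking distance = 1.8000²/(2·0.5000) = 3.2400 m
person approaches 1.2000·(0.1000+3.6000) = 4.4400 m
margins: 0.1000+0.0000+0.0150 = 0.1150 m
S_min ≈ 0.1800+3.2400+4.4400+0.1150  ⇒  S_min = 319/40 m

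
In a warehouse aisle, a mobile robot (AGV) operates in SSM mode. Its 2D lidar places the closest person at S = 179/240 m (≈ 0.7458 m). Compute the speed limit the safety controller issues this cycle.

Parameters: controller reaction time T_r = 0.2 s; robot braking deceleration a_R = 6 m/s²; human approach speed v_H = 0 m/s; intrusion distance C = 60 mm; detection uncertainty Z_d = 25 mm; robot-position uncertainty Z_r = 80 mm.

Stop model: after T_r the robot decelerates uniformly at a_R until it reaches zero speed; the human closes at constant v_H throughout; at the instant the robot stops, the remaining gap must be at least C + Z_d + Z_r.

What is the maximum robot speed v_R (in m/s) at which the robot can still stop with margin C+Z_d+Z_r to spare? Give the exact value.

quadratic (1/12)·v² + (1/5)·v + (-697/1200) = 0
  disc = (1/5)² − 4·(1/12)·(-697/1200) = 841/3600 ; √disc = 29/60
  v_R = (−(1/5) + 29/60) / (2·(1/12)) = 17/10 m/s
check:
T_s = v_R/a_R = (17/10)/6 = 0.2833 s
robot in T_r: 1.7000·0.2000 = 0.3400 m
robot under decel: 1.7000²/(2·6.0000) = 0.2408 m
person approaches 0.0000·(0.2000+0.2833) = 0.0000 m
margins: 0.0600+0.0250+0.0800 = 0.1650 m
sum ≈ 0.3400+0.2408+0.0000+0.1650 ≈ 0.7458 m = S ✓

v_R_max = 17/10 m/s = 1.7000 m/s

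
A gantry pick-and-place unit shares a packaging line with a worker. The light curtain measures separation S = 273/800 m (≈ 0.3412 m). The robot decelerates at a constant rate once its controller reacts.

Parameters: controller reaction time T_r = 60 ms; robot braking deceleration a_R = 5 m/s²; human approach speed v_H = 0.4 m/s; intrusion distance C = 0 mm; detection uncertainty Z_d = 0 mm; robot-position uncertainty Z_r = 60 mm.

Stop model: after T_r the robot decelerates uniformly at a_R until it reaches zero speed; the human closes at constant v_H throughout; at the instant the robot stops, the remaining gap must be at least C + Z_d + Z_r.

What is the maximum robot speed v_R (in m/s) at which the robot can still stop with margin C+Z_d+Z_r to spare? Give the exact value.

quadratic (1/10)·v² + (7/50)·v + (-1029/4000) = 0
  disc = (7/50)² − 4·(1/10)·(-1029/4000) = 49/400 ; √disc = 7/20
  v_R = (−(7/50) + 7/20) / (2·(1/10)) = 21/20 m/s
check:
T_s = v_R/a_R = (21/20)/5 = 0.2100 s
reaction-phase robot travel = 1.0500·0.0600 = 0.0630 m
robot under decel: 1.0500²/(2·5.0000) = 0.1103 m
human over T_r+T_s: 0.4000·(0.0600+0.2100) = 0.1080 m
residual clearance needed = 0.0000+0.0000+0.0600 = 0.0600 m
sum ≈ 0.0630+0.1103+0.1080+0.0600 ≈ 0.3412 m = S ✓

v_R_max = 21/20 m/s = 1.0500 m/s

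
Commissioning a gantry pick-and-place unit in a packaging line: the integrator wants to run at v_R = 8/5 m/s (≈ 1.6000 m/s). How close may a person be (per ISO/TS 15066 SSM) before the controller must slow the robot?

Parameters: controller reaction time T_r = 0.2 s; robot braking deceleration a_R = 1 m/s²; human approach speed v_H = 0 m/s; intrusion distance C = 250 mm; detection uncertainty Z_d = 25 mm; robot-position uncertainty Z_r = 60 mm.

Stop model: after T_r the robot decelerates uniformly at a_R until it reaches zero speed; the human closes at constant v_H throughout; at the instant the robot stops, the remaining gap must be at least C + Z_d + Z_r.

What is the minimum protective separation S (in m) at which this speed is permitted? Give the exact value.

S_min = 387/200 m = 1.9350 m

T_s = v_R/a_R = (8/5)/1 = 1.6000 s
reaction-phase robot travel = 1.6000·0.2000 = 0.3200 m
braking distance = 1.6000²/(2·1.0000) = 1.2800 m
human over T_r+T_s: 0.0000·(0.2000+1.6000) = 0.0000 m
residual clearance needed = 0.2500+0.0250+0.0600 = 0.3350 m
S_min ≈ 0.3200+1.2800+0.0000+0.3350  ⇒  S_min = 387/200 m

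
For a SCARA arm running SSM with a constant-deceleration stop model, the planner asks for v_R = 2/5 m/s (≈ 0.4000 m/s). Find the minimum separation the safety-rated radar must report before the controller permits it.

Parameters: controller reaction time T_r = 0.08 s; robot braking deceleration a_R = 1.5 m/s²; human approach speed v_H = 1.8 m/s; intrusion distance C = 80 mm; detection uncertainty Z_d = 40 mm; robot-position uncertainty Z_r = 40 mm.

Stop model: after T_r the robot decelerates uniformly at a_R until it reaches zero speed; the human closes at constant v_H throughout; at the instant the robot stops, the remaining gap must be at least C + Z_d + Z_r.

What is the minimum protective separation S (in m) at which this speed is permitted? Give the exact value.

S_min = 326/375 m = 0.8693 m

T_s = v_R/a_R = (2/5)/(3/2) = 0.2667 s
robot covers v_R·T_r = 0.4000·0.0800 = 0.0320 m before braking
robot under decel: 0.4000²/(2·1.5000) = 0.0533 m
person approaches 1.8000·(0.0800+0.2667) = 0.6240 m
margins: 0.0800+0.0400+0.0400 = 0.1600 m
S_min ≈ 0.0320+0.0533+0.6240+0.1600  ⇒  S_min = 326/375 m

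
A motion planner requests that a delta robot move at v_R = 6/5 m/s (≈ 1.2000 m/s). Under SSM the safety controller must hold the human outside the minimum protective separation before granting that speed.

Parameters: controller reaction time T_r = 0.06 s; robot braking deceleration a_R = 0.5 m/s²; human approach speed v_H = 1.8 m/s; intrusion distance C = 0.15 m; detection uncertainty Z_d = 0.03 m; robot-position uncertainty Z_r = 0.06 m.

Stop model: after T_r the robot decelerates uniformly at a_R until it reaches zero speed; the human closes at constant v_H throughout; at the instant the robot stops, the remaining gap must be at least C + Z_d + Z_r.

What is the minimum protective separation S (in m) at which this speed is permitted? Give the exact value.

S_min = 309/50 m = 6.1800 m

T_s = v_R/a_R = (6/5)/(1/2) = 2.4000 s
robot in T_r: 1.2000·0.0600 = 0.0720 m
braking distance = 1.2000²/(2·0.5000) = 1.4400 m
human over T_r+T_s: 1.8000·(0.0600+2.4000) = 4.4280 m
margins: 0.1500+0.0300+0.0600 = 0.2400 m
S_min ≈ 0.0720+1.4400+4.4280+0.2400  ⇒  S_min = 309/50 m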